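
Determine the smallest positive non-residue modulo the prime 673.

(2/673) = +1, so 2 is a residue.
(3/673) = +1, so 3 is a residue.
(4/673) = +1, so 4 is a residue.
(5/673) = −1, so 5 is the smallest positive non-residue mod 673.

5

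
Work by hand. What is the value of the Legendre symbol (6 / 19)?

1

Pull out 2: since 19 ≡ 3 (mod 8), (2/19) = -1.
Reciprocity: 3 ≡ 3 and 19 ≡ 3 (mod 4), so (3/19) = −(19/3).
Reduce top mod 3: now compute (1/3).
Reached (1/3) = 1. Collecting the sign flips along the way, the symbol is +1.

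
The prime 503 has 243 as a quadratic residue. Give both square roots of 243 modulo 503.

76, 427

Since 503 ≡ 3 (mod 4), a square root of 243 is 243^((503+1)/4) = 243^126 mod 503.
Repeated squaring: 243^2≡198, 243^4≡473, 243^8≡397, 243^16≡170, 243^32≡229, 243^64≡129 (mod 503).
243^126 = 243^(64+32+16+8+4+2) ≡ 427 (mod 503).
Check: 427² = 182329 ≡ 243 (mod 503). The two roots are 76 and 427.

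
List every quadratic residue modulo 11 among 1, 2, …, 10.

1, 3, 4, 5, 9

Square k = 1,…,5 (k and 11−k give the same square):
1²=1, 2²=4, 3²=9, 4²≡5, 5²≡3 (mod 11).
So the quadratic residues mod 11 are {1, 3, 4, 5, 9}.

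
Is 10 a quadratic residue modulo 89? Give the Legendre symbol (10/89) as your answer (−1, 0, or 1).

1

Pull out 2: since 89 ≡ 1 (mod 8), (2/89) = +1.
Reciprocity: 5 ≡ 1 and 89 ≡ 1 (mod 4), so (5/89) = +(89/5).
Reduce top mod 5: now compute (4/5).
Pull out 2^2: since 5 ≡ 5 (mod 8), (2/5) = -1, so (2/5)^2 = +1.
Reached (1/5) = 1. Collecting the sign flips along the way, the symbol is +1.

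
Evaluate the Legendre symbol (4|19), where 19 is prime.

Pull out 2^2: since 19 ≡ 3 (mod 8), (2/19) = -1, so (2/19)^2 = +1.
Reached (1/19) = 1. Collecting the sign flips along the way, the symbol is +1.

1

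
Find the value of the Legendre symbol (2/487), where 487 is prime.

1

Pull out 2: since 487 ≡ 7 (mod 8), (2/487) = +1.
Reached (1/487) = 1. Collecting the sign flips along the way, the symbol is +1.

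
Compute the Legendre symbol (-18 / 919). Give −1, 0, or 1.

First reduce: -18 ≡ 901 (mod 919).
Reciprocity: 901 ≡ 1 and 919 ≡ 3 (mod 4), so (901/919) = +(919/901).
Reduce top mod 901: now compute (18/901).
Pull out 2: since 901 ≡ 5 (mod 8), (2/901) = -1.
Reciprocity: 9 ≡ 1 and 901 ≡ 1 (mod 4), so (9/901) = +(901/9).
Reduce top mod 9: now compute (1/9).
Reached (1/9) = 1. Collecting the sign flips along the way, the symbol is -1.

-1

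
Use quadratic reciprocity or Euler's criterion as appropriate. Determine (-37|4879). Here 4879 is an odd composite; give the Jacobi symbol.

First reduce: -37 ≡ 4842 (mod 4879).
Pull out 2: since 4879 ≡ 7 (mod 8), (2/4879) = +1.
Reciprocity: 2421 ≡ 1 and 4879 ≡ 3 (mod 4), so (2421/4879) = +(4879/2421).
Reduce top mod 2421: now compute (37/2421).
Reciprocity: 37 ≡ 1 and 2421 ≡ 1 (mod 4), so (37/2421) = +(2421/37).
Reduce top mod 37: now compute (16/37).
Pull out 2^4: since 37 ≡ 5 (mod 8), (2/37) = -1, so (2/37)^4 = +1.
Reached (1/37) = 1. Collecting the sign flips along the way, the symbol is +1.

1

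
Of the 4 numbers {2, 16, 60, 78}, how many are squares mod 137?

4

(2/137) = +1 → QR.
(16/137) = +1 → QR.
(60/137) = +1 → QR.
(78/137) = +1 → QR.
Total quadratic residues among the 4: 4.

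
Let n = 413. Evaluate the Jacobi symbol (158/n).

Pull out 2: since 413 ≡ 5 (mod 8), (2/413) = -1.
Reciprocity: 79 ≡ 3 and 413 ≡ 1 (mod 4), so (79/413) = +(413/79).
Reduce top mod 79: now compute (18/79).
Pull out 2: since 79 ≡ 7 (mod 8), (2/79) = +1.
Reciprocity: 9 ≡ 1 and 79 ≡ 3 (mod 4), so (9/79) = +(79/9).
Reduce top mod 9: now compute (7/9).
Reciprocity: 7 ≡ 3 and 9 ≡ 1 (mod 4), so (7/9) = +(9/7).
Reduce top mod 7: now compute (2/7).
Pull out 2: since 7 ≡ 7 (mod 8), (2/7) = +1.
Reached (1/7) = 1. Collecting the sign flips along the way, the symbol is -1.

-1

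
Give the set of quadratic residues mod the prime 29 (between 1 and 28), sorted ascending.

1, 4, 5, 6, 7, 9, 13, 16, 20, 22, 23, 24, 25, 28

Square k = 1,…,14 (k and 29−k give the same square):
1²=1, 2²=4, 3²=9, 4²=16, 5²=25, 6²≡7, 7²≡20, 8²≡6, 9²≡23, 10²≡13, 11²≡5, 12²≡28, 13²≡24, 14²≡22 (mod 29).
So the quadratic residues mod 29 are {1, 4, 5, 6, 7, 9, 13, 16, 20, 22, 23, 24, 25, 28}.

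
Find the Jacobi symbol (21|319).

1

Reciprocity: 21 ≡ 1 and 319 ≡ 3 (mod 4), so (21/319) = +(319/21).
Reduce top mod 21: now compute (4/21).
Pull out 2^2: since 21 ≡ 5 (mod 8), (2/21) = -1, so (2/21)^2 = +1.
Reached (1/21) = 1. Collecting the sign flips along the way, the symbol is +1.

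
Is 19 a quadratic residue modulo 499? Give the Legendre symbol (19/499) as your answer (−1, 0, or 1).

Reciprocity: 19 ≡ 3 and 499 ≡ 3 (mod 4), so (19/499) = −(499/19).
Reduce top mod 19: now compute (5/19).
Reciprocity: 5 ≡ 1 and 19 ≡ 3 (mod 4), so (5/19) = +(19/5).
Reduce top mod 5: now compute (4/5).
Pull out 2^2: since 5 ≡ 5 (mod 8), (2/5) = -1, so (2/5)^2 = +1.
Reached (1/5) = 1. Collecting the sign flips along the way, the symbol is -1.

-1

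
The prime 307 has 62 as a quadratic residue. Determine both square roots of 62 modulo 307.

26, 281

Since 307 ≡ 3 (mod 4), a square root of 62 is 62^((307+1)/4) = 62^77 mod 307.
Repeated squaring: 62^2≡160, 62^4≡119, 62^8≡39, 62^16≡293, 62^32≡196, 62^64≡41 (mod 307).
62^77 = 62^(64+8+4+1) ≡ 26 (mod 307).
Check: 26² = 676 ≡ 62 (mod 307). The two roots are 26 and 281.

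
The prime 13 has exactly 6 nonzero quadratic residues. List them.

Square k = 1,…,6 (k and 13−k give the same square):
1²=1, 2²=4, 3²=9, 4²≡3, 5²≡12, 6²≡10 (mod 13).
So the quadratic residues mod 13 are {1, 3, 4, 9, 10, 12}.

1 3 4 9 10 12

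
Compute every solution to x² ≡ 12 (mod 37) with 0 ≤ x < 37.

37 ≡ 1 (mod 4), so we find a root by search.
Trying successive values, 7² = 49 ≡ 12 (mod 37). The other root is 37 − 7 = 30.

7, 30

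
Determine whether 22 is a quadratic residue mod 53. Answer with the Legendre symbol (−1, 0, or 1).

Pull out 2: since 53 ≡ 5 (mod 8), (2/53) = -1.
Reciprocity: 11 ≡ 3 and 53 ≡ 1 (mod 4), so (11/53) = +(53/11).
Reduce top mod 11: now compute (9/11).
Reciprocity: 9 ≡ 1 and 11 ≡ 3 (mod 4), so (9/11) = +(11/9).
Reduce top mod 9: now compute (2/9).
Pull out 2: since 9 ≡ 1 (mod 8), (2/9) = +1.
Reached (1/9) = 1. Collecting the sign flips along the way, the symbol is -1.

-1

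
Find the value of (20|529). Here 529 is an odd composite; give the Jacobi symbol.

Pull out 2^2: since 529 ≡ 1 (mod 8), (2/529) = +1, so (2/529)^2 = +1.
Reciprocity: 5 ≡ 1 and 529 ≡ 1 (mod 4), so (5/529) = +(529/5).
Reduce top mod 5: now compute (4/5).
Pull out 2^2: since 5 ≡ 5 (mod 8), (2/5) = -1, so (2/5)^2 = +1.
Reached (1/5) = 1. Collecting the sign flips along the way, the symbol is +1.

1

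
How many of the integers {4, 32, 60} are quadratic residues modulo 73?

(4/73) = +1 → QR.
(32/73) = +1 → QR.
(60/73) = -1 → non-residue.
Total quadratic residues among the 3: 2.

2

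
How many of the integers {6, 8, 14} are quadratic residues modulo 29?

1

(6/29) = +1 → QR.
(8/29) = -1 → non-residue.
(14/29) = -1 → non-residue.
Total quadratic residues among the 3: 1.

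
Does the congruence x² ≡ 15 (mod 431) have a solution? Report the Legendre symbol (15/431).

1

Euler's criterion: (15/431) ≡ 15^215 (mod 431).
15^2 ≡ 225 (mod 431)
15^4 ≡ 198 (mod 431)
15^8 ≡ 414 (mod 431)
15^16 ≡ 289 (mod 431)
15^32 ≡ 338 (mod 431)
15^64 ≡ 29 (mod 431)
15^128 ≡ 410 (mod 431)
15^215 = 15^(128+64+16+4+2+1) ≡ 1 (mod 431).
Result is 1, so (15/431) = 1.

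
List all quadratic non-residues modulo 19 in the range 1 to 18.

Square k = 1,…,9 (k and 19−k give the same square):
1²=1, 2²=4, 3²=9, 4²=16, 5²≡6, 6²≡17, 7²≡11, 8²≡7, 9²≡5 (mod 19).
The residues are {1, 4, 5, 6, 7, 9, 11, 16, 17}; the non-residues are the remaining 9 nonzero classes.

2 3 8 10 12 13 14 15 18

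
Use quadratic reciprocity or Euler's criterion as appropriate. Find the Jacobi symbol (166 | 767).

1

Pull out 2: since 767 ≡ 7 (mod 8), (2/767) = +1.
Reciprocity: 83 ≡ 3 and 767 ≡ 3 (mod 4), so (83/767) = −(767/83).
Reduce top mod 83: now compute (20/83).
Pull out 2^2: since 83 ≡ 3 (mod 8), (2/83) = -1, so (2/83)^2 = +1.
Reciprocity: 5 ≡ 1 and 83 ≡ 3 (mod 4), so (5/83) = +(83/5).
Reduce top mod 5: now compute (3/5).
Reciprocity: 3 ≡ 3 and 5 ≡ 1 (mod 4), so (3/5) = +(5/3).
Reduce top mod 3: now compute (2/3).
Pull out 2: since 3 ≡ 3 (mod 8), (2/3) = -1.
Reached (1/3) = 1. Collecting the sign flips along the way, the symbol is +1.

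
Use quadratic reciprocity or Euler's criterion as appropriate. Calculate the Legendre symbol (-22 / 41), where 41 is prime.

Euler's criterion: (-22/41) ≡ 19^20 (mod 41).
19^2 ≡ 33 (mod 41)
19^4 ≡ 23 (mod 41)
19^8 ≡ 37 (mod 41)
19^16 ≡ 16 (mod 41)
19^20 = 19^(16+4) ≡ 40 (mod 41).
Result is 40 ≡ −1, so (-22/41) = −1.

-1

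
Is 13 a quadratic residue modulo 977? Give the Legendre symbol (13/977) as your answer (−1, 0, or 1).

Reciprocity: 13 ≡ 1 and 977 ≡ 1 (mod 4), so (13/977) = +(977/13).
Reduce top mod 13: now compute (2/13).
Pull out 2: since 13 ≡ 5 (mod 8), (2/13) = -1.
Reached (1/13) = 1. Collecting the sign flips along the way, the symbol is -1.

-1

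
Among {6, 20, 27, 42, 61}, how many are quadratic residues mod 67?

1

(6/67) = +1 → QR.
(20/67) = -1 → non-residue.
(27/67) = -1 → non-residue.
(42/67) = -1 → non-residue.
(61/67) = -1 → non-residue.
Total quadratic residues among the 5: 1.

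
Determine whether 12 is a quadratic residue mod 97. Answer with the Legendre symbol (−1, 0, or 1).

Pull out 2^2: since 97 ≡ 1 (mod 8), (2/97) = +1, so (2/97)^2 = +1.
Reciprocity: 3 ≡ 3 and 97 ≡ 1 (mod 4), so (3/97) = +(97/3).
Reduce top mod 3: now compute (1/3).
Reached (1/3) = 1. Collecting the sign flips along the way, the symbol is +1.

1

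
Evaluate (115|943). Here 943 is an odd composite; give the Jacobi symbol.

0

Reciprocity: 115 ≡ 3 and 943 ≡ 3 (mod 4), so (115/943) = −(943/115).
Reduce top mod 115: now compute (23/115).
Reciprocity: 23 ≡ 3 and 115 ≡ 3 (mod 4), so (23/115) = −(115/23).
Reduce top mod 23: now compute (0/23).
Top reduces to 0: gcd > 1, so the symbol is 0.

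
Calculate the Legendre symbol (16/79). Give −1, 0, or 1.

1

Euler's criterion: (16/79) ≡ 16^39 (mod 79).
16^2 ≡ 19 (mod 79)
16^4 ≡ 45 (mod 79)
16^8 ≡ 50 (mod 79)
16^16 ≡ 51 (mod 79)
16^32 ≡ 73 (mod 79)
16^39 = 16^(32+4+2+1) ≡ 1 (mod 79).
Result is 1, so (16/79) = 1.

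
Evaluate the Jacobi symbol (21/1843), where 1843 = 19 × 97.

Reciprocity: 21 ≡ 1 and 1843 ≡ 3 (mod 4), so (21/1843) = +(1843/21).
Reduce top mod 21: now compute (16/21).
Pull out 2^4: since 21 ≡ 5 (mod 8), (2/21) = -1, so (2/21)^4 = +1.
Reached (1/21) = 1. Collecting the sign flips along the way, the symbol is +1.

1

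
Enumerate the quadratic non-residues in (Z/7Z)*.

Square k = 1,…,3 (k and 7−k give the same square):
1²=1, 2²=4, 3²≡2 (mod 7).
The residues are {1, 2, 4}; the non-residues are the remaining 3 nonzero classes.

3, 5, 6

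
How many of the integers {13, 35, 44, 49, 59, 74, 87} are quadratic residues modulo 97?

(13/97) = -1 → non-residue.
(35/97) = +1 → QR.
(44/97) = +1 → QR.
(49/97) = +1 → QR.
(59/97) = -1 → non-residue.
(74/97) = -1 → non-residue.
(87/97) = -1 → non-residue.
Total quadratic residues among the 7: 3.

3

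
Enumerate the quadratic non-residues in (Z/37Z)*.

2, 5, 6, 8, 13, 14, 15, 17, 18, 19, 20, 22, 23, 24, 29, 31, 32, 35

Square k = 1,…,18 (k and 37−k give the same square):
1²=1, 2²=4, 3²=9, 4²=16, 5²=25, 6²=36, 7²≡12, 8²≡27, 9²≡7, 10²≡26, 11²≡10, 12²≡33, 13²≡21, 14²≡11, 15²≡3, 16²≡34, 17²≡30, 18²≡28 (mod 37).
The residues are {1, 3, 4, 7, 9, 10, 11, 12, 16, 21, 25, 26, 27, 28, 30, 33, 34, 36}; the non-residues are the remaining 18 nonzero classes.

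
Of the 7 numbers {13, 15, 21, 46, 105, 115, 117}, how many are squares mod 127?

(13/127) = +1 → QR.
(15/127) = +1 → QR.
(21/127) = +1 → QR.
(46/127) = -1 → non-residue.
(105/127) = -1 → non-residue.
(115/127) = +1 → QR.
(117/127) = +1 → QR.
Total quadratic residues among the 7: 5.

5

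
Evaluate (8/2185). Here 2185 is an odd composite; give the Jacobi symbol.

Pull out 2^3: since 2185 ≡ 1 (mod 8), (2/2185) = +1, so (2/2185)^3 = +1.
Reached (1/2185) = 1. Collecting the sign flips along the way, the symbol is +1.

1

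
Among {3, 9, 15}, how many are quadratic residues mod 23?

2

(3/23) = +1 → QR.
(9/23) = +1 → QR.
(15/23) = -1 → non-residue.
Total quadratic residues among the 3: 2.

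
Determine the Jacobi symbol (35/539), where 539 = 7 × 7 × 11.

0

Reciprocity: 35 ≡ 3 and 539 ≡ 3 (mod 4), so (35/539) = −(539/35).
Reduce top mod 35: now compute (14/35).
Pull out 2: since 35 ≡ 3 (mod 8), (2/35) = -1.
Reciprocity: 7 ≡ 3 and 35 ≡ 3 (mod 4), so (7/35) = −(35/7).
Reduce top mod 7: now compute (0/7).
Top reduces to 0: gcd > 1, so the symbol is 0.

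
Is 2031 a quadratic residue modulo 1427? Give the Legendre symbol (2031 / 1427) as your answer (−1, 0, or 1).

-1

First reduce: 2031 ≡ 604 (mod 1427).
Pull out 2^2: since 1427 ≡ 3 (mod 8), (2/1427) = -1, so (2/1427)^2 = +1.
Reciprocity: 151 ≡ 3 and 1427 ≡ 3 (mod 4), so (151/1427) = −(1427/151).
Reduce top mod 151: now compute (68/151).
Pull out 2^2: since 151 ≡ 7 (mod 8), (2/151) = +1, so (2/151)^2 = +1.
Reciprocity: 17 ≡ 1 and 151 ≡ 3 (mod 4), so (17/151) = +(151/17).
Reduce top mod 17: now compute (15/17).
Reciprocity: 15 ≡ 3 and 17 ≡ 1 (mod 4), so (15/17) = +(17/15).
Reduce top mod 15: now compute (2/15).
Pull out 2: since 15 ≡ 7 (mod 8), (2/15) = +1.
Reached (1/15) = 1. Collecting the sign flips along the way, the symbol is -1.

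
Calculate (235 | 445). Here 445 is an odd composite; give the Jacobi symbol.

Reciprocity: 235 ≡ 3 and 445 ≡ 1 (mod 4), so (235/445) = +(445/235).
Reduce top mod 235: now compute (210/235).
Pull out 2: since 235 ≡ 3 (mod 8), (2/235) = -1.
Reciprocity: 105 ≡ 1 and 235 ≡ 3 (mod 4), so (105/235) = +(235/105).
Reduce top mod 105: now compute (25/105).
Reciprocity: 25 ≡ 1 and 105 ≡ 1 (mod 4), so (25/105) = +(105/25).
Reduce top mod 25: now compute (5/25).
Reciprocity: 5 ≡ 1 and 25 ≡ 1 (mod 4), so (5/25) = +(25/5).
Reduce top mod 5: now compute (0/5).
Top reduces to 0: gcd > 1, so the symbol is 0.

0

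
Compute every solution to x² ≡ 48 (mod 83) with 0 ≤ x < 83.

31, 52

Since 83 ≡ 3 (mod 4), a square root of 48 is 48^((83+1)/4) = 48^21 mod 83.
Repeated squaring: 48^2≡63, 48^4≡68, 48^8≡59, 48^16≡78 (mod 83).
48^21 = 48^(16+4+1) ≡ 31 (mod 83).
Check: 31² = 961 ≡ 48 (mod 83). The two roots are 31 and 52.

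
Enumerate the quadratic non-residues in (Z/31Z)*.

Square k = 1,…,15 (k and 31−k give the same square):
1²=1, 2²=4, 3²=9, 4²=16, 5²=25, 6²≡5, 7²≡18, 8²≡2, 9²≡19, 10²≡7, 11²≡28, 12²≡20, 13²≡14, 14²≡10, 15²≡8 (mod 31).
The residues are {1, 2, 4, 5, 7, 8, 9, 10, 14, 16, 18, 19, 20, 25, 28}; the non-residues are the remaining 15 nonzero classes.

3, 6, 11, 12, 13, 15, 17, 21, 22, 23, 24, 26, 27, 29, 30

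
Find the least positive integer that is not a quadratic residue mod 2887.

3

(2/2887) = +1, so 2 is a residue.
(3/2887) = −1, so 3 is the smallest positive non-residue mod 2887.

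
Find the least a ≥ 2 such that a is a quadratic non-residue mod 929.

3

(2/929) = +1, so 2 is a residue.
(3/929) = −1, so 3 is the smallest positive non-residue mod 929.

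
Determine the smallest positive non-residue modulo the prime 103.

3

(2/103) = +1, so 2 is a residue.
(3/103) = −1, so 3 is the smallest positive non-residue mod 103.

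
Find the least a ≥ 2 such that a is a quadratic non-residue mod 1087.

(2/1087) = +1, so 2 is a residue.
(3/1087) = −1, so 3 is the smallest positive non-residue mod 1087.

3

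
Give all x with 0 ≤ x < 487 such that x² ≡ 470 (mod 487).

38, 449

Since 487 ≡ 3 (mod 4), a square root of 470 is 470^((487+1)/4) = 470^122 mod 487.
Repeated squaring: 470^2≡289, 470^4≡244, 470^8≡122, 470^16≡274, 470^32≡78, 470^64≡240 (mod 487).
470^122 = 470^(64+32+16+8+2) ≡ 38 (mod 487).
Check: 38² = 1444 ≡ 470 (mod 487). The two roots are 38 and 449.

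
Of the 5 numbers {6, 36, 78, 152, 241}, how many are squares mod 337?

(6/337) = +1 → QR.
(36/337) = +1 → QR.
(78/337) = +1 → QR.
(152/337) = -1 → non-residue.
(241/337) = +1 → QR.
Total quadratic residues among the 5: 4.

4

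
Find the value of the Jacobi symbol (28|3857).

Pull out 2^2: since 3857 ≡ 1 (mod 8), (2/3857) = +1, so (2/3857)^2 = +1.
Reciprocity: 7 ≡ 3 and 3857 ≡ 1 (mod 4), so (7/3857) = +(3857/7).
Reduce top mod 7: now compute (0/7).
Top reduces to 0: gcd > 1, so the symbol is 0.

0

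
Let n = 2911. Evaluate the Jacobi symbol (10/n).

1

Pull out 2: since 2911 ≡ 7 (mod 8), (2/2911) = +1.
Reciprocity: 5 ≡ 1 and 2911 ≡ 3 (mod 4), so (5/2911) = +(2911/5).
Reduce top mod 5: now compute (1/5).
Reached (1/5) = 1. Collecting the sign flips along the way, the symbol is +1.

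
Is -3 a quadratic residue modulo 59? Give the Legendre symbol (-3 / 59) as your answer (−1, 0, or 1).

-1

First reduce: -3 ≡ 56 (mod 59).
Pull out 2^3: since 59 ≡ 3 (mod 8), (2/59) = -1, so (2/59)^3 = -1.
Reciprocity: 7 ≡ 3 and 59 ≡ 3 (mod 4), so (7/59) = −(59/7).
Reduce top mod 7: now compute (3/7).
Reciprocity: 3 ≡ 3 and 7 ≡ 3 (mod 4), so (3/7) = −(7/3).
Reduce top mod 3: now compute (1/3).
Reached (1/3) = 1. Collecting the sign flips along the way, the symbol is -1.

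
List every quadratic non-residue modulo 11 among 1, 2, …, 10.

2,6,7,8,10

Square k = 1,…,5 (k and 11−k give the same square):
1²=1, 2²=4, 3²=9, 4²≡5, 5²≡3 (mod 11).
The residues are {1, 3, 4, 5, 9}; the non-residues are the remaining 5 nonzero classes.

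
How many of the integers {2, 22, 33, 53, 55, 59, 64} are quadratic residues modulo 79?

(2/79) = +1 → QR.
(22/79) = +1 → QR.
(33/79) = -1 → non-residue.
(53/79) = -1 → non-residue.
(55/79) = +1 → QR.
(59/79) = -1 → non-residue.
(64/79) = +1 → QR.
Total quadratic residues among the 7: 4.

4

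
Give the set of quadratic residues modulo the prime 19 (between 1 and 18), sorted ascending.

1,4,5,6,7,9,11,16,17

Square k = 1,…,9 (k and 19−k give the same square):
1²=1, 2²=4, 3²=9, 4²=16, 5²≡6, 6²≡17, 7²≡11, 8²≡7, 9²≡5 (mod 19).
So the quadratic residues mod 19 are {1, 4, 5, 6, 7, 9, 11, 16, 17}.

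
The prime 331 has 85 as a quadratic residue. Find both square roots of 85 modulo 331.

Since 331 ≡ 3 (mod 4), a square root of 85 is 85^((331+1)/4) = 85^83 mod 331.
Repeated squaring: 85^2≡274, 85^4≡270, 85^8≡80, 85^16≡111, 85^32≡74, 85^64≡180 (mod 331).
85^83 = 85^(64+16+2+1) ≡ 167 (mod 331).
Check: 167² = 27889 ≡ 85 (mod 331). The two roots are 164 and 167.

164, 167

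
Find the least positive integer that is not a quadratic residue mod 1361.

3

(2/1361) = +1, so 2 is a residue.
(3/1361) = −1, so 3 is the smallest positive non-residue mod 1361.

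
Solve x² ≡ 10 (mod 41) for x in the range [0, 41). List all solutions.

41 ≡ 1 (mod 4), so we find a root by search.
Trying successive values, 16² = 256 ≡ 10 (mod 41). The other root is 41 − 16 = 25.

16, 25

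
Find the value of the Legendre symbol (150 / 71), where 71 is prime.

1

Euler's criterion: (150/71) ≡ 8^35 (mod 71).
8^2 ≡ 64 (mod 71)
8^4 ≡ 49 (mod 71)
8^8 ≡ 58 (mod 71)
8^16 ≡ 27 (mod 71)
8^32 ≡ 19 (mod 71)
8^35 = 8^(32+2+1) ≡ 1 (mod 71).
Result is 1, so (150/71) = 1.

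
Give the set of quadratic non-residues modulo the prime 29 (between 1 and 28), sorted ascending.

Square k = 1,…,14 (k and 29−k give the same square):
1²=1, 2²=4, 3²=9, 4²=16, 5²=25, 6²≡7, 7²≡20, 8²≡6, 9²≡23, 10²≡13, 11²≡5, 12²≡28, 13²≡24, 14²≡22 (mod 29).
The residues are {1, 4, 5, 6, 7, 9, 13, 16, 20, 22, 23, 24, 25, 28}; the non-residues are the remaining 14 nonzero classes.

2, 3, 8, 10, 11, 12, 14, 15, 17, 18, 19, 21, 26, 27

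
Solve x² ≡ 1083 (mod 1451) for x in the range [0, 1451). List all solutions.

Since 1451 ≡ 3 (mod 4), a square root of 1083 is 1083^((1451+1)/4) = 1083^363 mod 1451.
Repeated squaring: 1083^2≡481, 1083^4≡652, 1083^8≡1412, 1083^16≡70, 1083^32≡547, 1083^64≡303, 1083^128≡396, 1083^256≡108 (mod 1451).
1083^363 = 1083^(256+64+32+8+2+1) ≡ 1254 (mod 1451).
Check: 1254² = 1572516 ≡ 1083 (mod 1451). The two roots are 197 and 1254.

197, 1254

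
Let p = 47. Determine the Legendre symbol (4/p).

1

Pull out 2^2: since 47 ≡ 7 (mod 8), (2/47) = +1, so (2/47)^2 = +1.
Reached (1/47) = 1. Collecting the sign flips along the way, the symbol is +1.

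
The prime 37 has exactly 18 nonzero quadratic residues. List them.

1,3,4,7,9,10,11,12,16,21,25,26,27,28,30,33,34,36

Square k = 1,…,18 (k and 37−k give the same square):
1²=1, 2²=4, 3²=9, 4²=16, 5²=25, 6²=36, 7²≡12, 8²≡27, 9²≡7, 10²≡26, 11²≡10, 12²≡33, 13²≡21, 14²≡11, 15²≡3, 16²≡34, 17²≡30, 18²≡28 (mod 37).
So the quadratic residues mod 37 are {1, 3, 4, 7, 9, 10, 11, 12, 16, 21, 25, 26, 27, 28, 30, 33, 34, 36}.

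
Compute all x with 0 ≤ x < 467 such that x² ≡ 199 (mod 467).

40, 427

Since 467 ≡ 3 (mod 4), a square root of 199 is 199^((467+1)/4) = 199^117 mod 467.
Repeated squaring: 199^2≡373, 199^4≡430, 199^8≡435, 199^16≡90, 199^32≡161, 199^64≡236 (mod 467).
199^117 = 199^(64+32+16+4+1) ≡ 40 (mod 467).
Check: 40² = 1600 ≡ 199 (mod 467). The two roots are 40 and 427.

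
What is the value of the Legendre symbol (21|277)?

1

Euler's criterion: (21/277) ≡ 21^138 (mod 277).
21^2 ≡ 164 (mod 277)
21^4 ≡ 27 (mod 277)
21^8 ≡ 175 (mod 277)
21^16 ≡ 155 (mod 277)
21^32 ≡ 203 (mod 277)
21^64 ≡ 213 (mod 277)
21^128 ≡ 218 (mod 277)
21^138 = 21^(128+8+2) ≡ 1 (mod 277).
Result is 1, so (21/277) = 1.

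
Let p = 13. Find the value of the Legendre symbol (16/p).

First reduce: 16 ≡ 3 (mod 13).
Reciprocity: 3 ≡ 3 and 13 ≡ 1 (mod 4), so (3/13) = +(13/3).
Reduce top mod 3: now compute (1/3).
Reached (1/3) = 1. Collecting the sign flips along the way, the symbol is +1.

1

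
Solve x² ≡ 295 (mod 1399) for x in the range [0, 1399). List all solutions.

141, 1258

Since 1399 ≡ 3 (mod 4), a square root of 295 is 295^((1399+1)/4) = 295^350 mod 1399.
Repeated squaring: 295^2≡287, 295^4≡1227, 295^8≡205, 295^16≡55, 295^32≡227, 295^64≡1165, 295^128≡195, 295^256≡252 (mod 1399).
295^350 = 295^(256+64+16+8+4+2) ≡ 141 (mod 1399).
Check: 141² = 19881 ≡ 295 (mod 1399). The two roots are 141 and 1258.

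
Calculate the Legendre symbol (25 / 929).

1

Euler's criterion: (25/929) ≡ 25^464 (mod 929).
25^2 ≡ 625 (mod 929)
25^4 ≡ 445 (mod 929)
25^8 ≡ 148 (mod 929)
25^16 ≡ 537 (mod 929)
25^32 ≡ 379 (mod 929)
25^64 ≡ 575 (mod 929)
25^128 ≡ 830 (mod 929)
25^256 ≡ 511 (mod 929)
25^464 = 25^(256+128+64+16) ≡ 1 (mod 929).
Result is 1, so (25/929) = 1.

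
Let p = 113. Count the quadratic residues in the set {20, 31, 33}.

1

(20/113) = -1 → non-residue.
(31/113) = +1 → QR.
(33/113) = -1 → non-residue.
Total quadratic residues among the 3: 1.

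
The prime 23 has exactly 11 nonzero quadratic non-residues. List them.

Square k = 1,…,11 (k and 23−k give the same square):
1²=1, 2²=4, 3²=9, 4²=16, 5²≡2, 6²≡13, 7²≡3, 8²≡18, 9²≡12, 10²≡8, 11²≡6 (mod 23).
The residues are {1, 2, 3, 4, 6, 8, 9, 12, 13, 16, 18}; the non-residues are the remaining 11 nonzero classes.

5 7 10 11 14 15 17 19 20 21 22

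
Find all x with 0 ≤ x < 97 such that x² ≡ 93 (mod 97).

44, 53

97 ≡ 1 (mod 4), so we find a root by search.
Trying successive values, 44² = 1936 ≡ 93 (mod 97). The other root is 97 − 44 = 53.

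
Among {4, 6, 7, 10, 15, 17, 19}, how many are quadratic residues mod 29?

(4/29) = +1 → QR.
(6/29) = +1 → QR.
(7/29) = +1 → QR.
(10/29) = -1 → non-residue.
(15/29) = -1 → non-residue.
(17/29) = -1 → non-residue.
(19/29) = -1 → non-residue.
Total quadratic residues among the 7: 3.

3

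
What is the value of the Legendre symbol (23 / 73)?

1

Reciprocity: 23 ≡ 3 and 73 ≡ 1 (mod 4), so (23/73) = +(73/23).
Reduce top mod 23: now compute (4/23).
Pull out 2^2: since 23 ≡ 7 (mod 8), (2/23) = +1, so (2/23)^2 = +1.
Reached (1/23) = 1. Collecting the sign flips along the way, the symbol is +1.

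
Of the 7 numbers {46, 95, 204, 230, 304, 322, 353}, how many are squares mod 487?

4

(46/487) = -1 → non-residue.
(95/487) = -1 → non-residue.
(204/487) = +1 → QR.
(230/487) = +1 → QR.
(304/487) = +1 → QR.
(322/487) = +1 → QR.
(353/487) = -1 → non-residue.
Total quadratic residues among the 7: 4.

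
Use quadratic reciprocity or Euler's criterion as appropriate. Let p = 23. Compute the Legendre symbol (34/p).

-1

First reduce: 34 ≡ 11 (mod 23).
Reciprocity: 11 ≡ 3 and 23 ≡ 3 (mod 4), so (11/23) = −(23/11).
Reduce top mod 11: now compute (1/11).
Reached (1/11) = 1. Collecting the sign flips along the way, the symbol is -1.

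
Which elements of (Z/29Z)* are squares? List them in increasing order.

1,4,5,6,7,9,13,16,20,22,23,24,25,28

Square k = 1,…,14 (k and 29−k give the same square):
1²=1, 2²=4, 3²=9, 4²=16, 5²=25, 6²≡7, 7²≡20, 8²≡6, 9²≡23, 10²≡13, 11²≡5, 12²≡28, 13²≡24, 14²≡22 (mod 29).
So the quadratic residues mod 29 are {1, 4, 5, 6, 7, 9, 13, 16, 20, 22, 23, 24, 25, 28}.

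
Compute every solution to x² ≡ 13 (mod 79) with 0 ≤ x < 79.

31, 48

Since 79 ≡ 3 (mod 4), a square root of 13 is 13^((79+1)/4) = 13^20 mod 79.
Repeated squaring: 13^2≡11, 13^4≡42, 13^8≡26, 13^16≡44 (mod 79).
13^20 = 13^(16+4) ≡ 31 (mod 79).
Check: 31² = 961 ≡ 13 (mod 79). The two roots are 31 and 48.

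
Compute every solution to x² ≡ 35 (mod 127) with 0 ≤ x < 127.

17, 110

Since 127 ≡ 3 (mod 4), a square root of 35 is 35^((127+1)/4) = 35^32 mod 127.
Repeated squaring: 35^2≡82, 35^4≡120, 35^8≡49, 35^16≡115, 35^32≡17 (mod 127).
35^32 = 35^(32) ≡ 17 (mod 127).
Check: 17² = 289 ≡ 35 (mod 127). The two roots are 17 and 110.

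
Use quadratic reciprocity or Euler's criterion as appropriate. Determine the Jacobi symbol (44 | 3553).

Pull out 2^2: since 3553 ≡ 1 (mod 8), (2/3553) = +1, so (2/3553)^2 = +1.
Reciprocity: 11 ≡ 3 and 3553 ≡ 1 (mod 4), so (11/3553) = +(3553/11).
Reduce top mod 11: now compute (0/11).
Top reduces to 0: gcd > 1, so the symbol is 0.

0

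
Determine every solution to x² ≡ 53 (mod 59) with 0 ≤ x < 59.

17, 42

Since 59 ≡ 3 (mod 4), a square root of 53 is 53^((59+1)/4) = 53^15 mod 59.
Repeated squaring: 53^2≡36, 53^4≡57, 53^8≡4 (mod 59).
53^15 = 53^(8+4+2+1) ≡ 17 (mod 59).
Check: 17² = 289 ≡ 53 (mod 59). The two roots are 17 and 42.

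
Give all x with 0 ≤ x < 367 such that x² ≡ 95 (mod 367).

Since 367 ≡ 3 (mod 4), a square root of 95 is 95^((367+1)/4) = 95^92 mod 367.
Repeated squaring: 95^2≡217, 95^4≡113, 95^8≡291, 95^16≡271, 95^32≡41, 95^64≡213 (mod 367).
95^92 = 95^(64+16+8+4) ≡ 126 (mod 367).
Check: 126² = 15876 ≡ 95 (mod 367). The two roots are 126 and 241.

126, 241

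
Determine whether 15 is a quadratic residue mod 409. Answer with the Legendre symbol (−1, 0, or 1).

1

Euler's criterion: (15/409) ≡ 15^204 (mod 409).
15^2 ≡ 225 (mod 409)
15^4 ≡ 318 (mod 409)
15^8 ≡ 101 (mod 409)
15^16 ≡ 385 (mod 409)
15^32 ≡ 167 (mod 409)
15^64 ≡ 77 (mod 409)
15^128 ≡ 203 (mod 409)
15^204 = 15^(128+64+8+4) ≡ 1 (mod 409).
Result is 1, so (15/409) = 1.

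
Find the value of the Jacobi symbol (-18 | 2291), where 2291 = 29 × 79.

1

First reduce: -18 ≡ 2273 (mod 2291).
Reciprocity: 2273 ≡ 1 and 2291 ≡ 3 (mod 4), so (2273/2291) = +(2291/2273).
Reduce top mod 2273: now compute (18/2273).
Pull out 2: since 2273 ≡ 1 (mod 8), (2/2273) = +1.
Reciprocity: 9 ≡ 1 and 2273 ≡ 1 (mod 4), so (9/2273) = +(2273/9).
Reduce top mod 9: now compute (5/9).
Reciprocity: 5 ≡ 1 and 9 ≡ 1 (mod 4), so (5/9) = +(9/5).
Reduce top mod 5: now compute (4/5).
Pull out 2^2: since 5 ≡ 5 (mod 8), (2/5) = -1, so (2/5)^2 = +1.
Reached (1/5) = 1. Collecting the sign flips along the way, the symbol is +1.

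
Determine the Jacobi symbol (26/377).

Pull out 2: since 377 ≡ 1 (mod 8), (2/377) = +1.
Reciprocity: 13 ≡ 1 and 377 ≡ 1 (mod 4), so (13/377) = +(377/13).
Reduce top mod 13: now compute (0/13).
Top reduces to 0: gcd > 1, so the symbol is 0.

0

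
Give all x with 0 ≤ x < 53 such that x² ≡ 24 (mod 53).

53 ≡ 1 (mod 4), so we find a root by search.
Trying successive values, 17² = 289 ≡ 24 (mod 53). The other root is 53 − 17 = 36.

17, 36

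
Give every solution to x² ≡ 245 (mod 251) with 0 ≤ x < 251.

112, 139

Since 251 ≡ 3 (mod 4), a square root of 245 is 245^((251+1)/4) = 245^63 mod 251.
Repeated squaring: 245^2≡36, 245^4≡41, 245^8≡175, 245^16≡3, 245^32≡9 (mod 251).
245^63 = 245^(32+16+8+4+2+1) ≡ 112 (mod 251).
Check: 112² = 12544 ≡ 245 (mod 251). The two roots are 112 and 139.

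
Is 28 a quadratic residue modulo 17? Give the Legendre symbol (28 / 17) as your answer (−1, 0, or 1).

Euler's criterion: (28/17) ≡ 11^8 (mod 17).
11^2 ≡ 2 (mod 17)
11^4 ≡ 4 (mod 17)
11^8 ≡ 16 (mod 17)
11^8 = 11^(8) ≡ 16 (mod 17).
Result is 16 ≡ −1, so (28/17) = −1.

-1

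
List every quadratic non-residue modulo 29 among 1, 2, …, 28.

Square k = 1,…,14 (k and 29−k give the same square):
1²=1, 2²=4, 3²=9, 4²=16, 5²=25, 6²≡7, 7²≡20, 8²≡6, 9²≡23, 10²≡13, 11²≡5, 12²≡28, 13²≡24, 14²≡22 (mod 29).
The residues are {1, 4, 5, 6, 7, 9, 13, 16, 20, 22, 23, 24, 25, 28}; the non-residues are the remaining 14 nonzero classes.

2, 3, 8, 10, 11, 12, 14, 15, 17, 18, 19, 21, 26, 27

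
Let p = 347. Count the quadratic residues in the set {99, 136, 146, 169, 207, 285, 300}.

(99/347) = +1 → QR.
(136/347) = +1 → QR.
(146/347) = -1 → non-residue.
(169/347) = +1 → QR.
(207/347) = -1 → non-residue.
(285/347) = +1 → QR.
(300/347) = +1 → QR.
Total quadratic residues among the 7: 5.

5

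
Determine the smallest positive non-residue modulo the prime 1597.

(2/1597) = −1, so 2 is the smallest positive non-residue mod 1597.

2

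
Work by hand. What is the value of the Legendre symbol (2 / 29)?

-1

Euler's criterion: (2/29) ≡ 2^14 (mod 29).
2^2 ≡ 4 (mod 29)
2^4 ≡ 16 (mod 29)
2^8 ≡ 24 (mod 29)
2^14 = 2^(8+4+2) ≡ 28 (mod 29).
Result is 28 ≡ −1, so (2/29) = −1.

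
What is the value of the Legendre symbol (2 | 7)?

Euler's criterion: (2/7) ≡ 2^3 (mod 7).
2^2 ≡ 4 (mod 7)
2^3 = 2^(2+1) ≡ 1 (mod 7).
Result is 1, so (2/7) = 1.

1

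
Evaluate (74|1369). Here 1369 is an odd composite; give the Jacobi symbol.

0

Pull out 2: since 1369 ≡ 1 (mod 8), (2/1369) = +1.
Reciprocity: 37 ≡ 1 and 1369 ≡ 1 (mod 4), so (37/1369) = +(1369/37).
Reduce top mod 37: now compute (0/37).
Top reduces to 0: gcd > 1, so the symbol is 0.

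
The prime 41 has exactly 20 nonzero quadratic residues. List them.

Square k = 1,…,20 (k and 41−k give the same square):
1²=1, 2²=4, 3²=9, 4²=16, 5²=25, 6²=36, 7²≡8, 8²≡23, 9²≡40, 10²≡18, 11²≡39, 12²≡21, 13²≡5, 14²≡32, 15²≡20, 16²≡10, 17²≡2, 18²≡37, 19²≡33, 20²≡31 (mod 41).
So the quadratic residues mod 41 are {1, 2, 4, 5, 8, 9, 10, 16, 18, 20, 21, 23, 25, 31, 32, 33, 36, 37, 39, 40}.

1,2,4,5,8,9,10,16,18,20,21,23,25,31,32,33,36,37,39,40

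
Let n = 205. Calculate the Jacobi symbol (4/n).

1

Pull out 2^2: since 205 ≡ 5 (mod 8), (2/205) = -1, so (2/205)^2 = +1.
Reached (1/205) = 1. Collecting the sign flips along the way, the symbol is +1.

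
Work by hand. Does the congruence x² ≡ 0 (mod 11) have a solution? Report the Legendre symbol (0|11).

Top reduces to 0: gcd > 1, so the symbol is 0.

0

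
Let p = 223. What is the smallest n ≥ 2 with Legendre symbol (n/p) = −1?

3

(2/223) = +1, so 2 is a residue.
(3/223) = −1, so 3 is the smallest positive non-residue mod 223.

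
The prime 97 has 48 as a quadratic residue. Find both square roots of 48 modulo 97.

40, 57

97 ≡ 1 (mod 4), so we find a root by search.
Trying successive values, 40² = 1600 ≡ 48 (mod 97). The other root is 97 − 40 = 57.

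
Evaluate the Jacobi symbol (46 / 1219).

0

Pull out 2: since 1219 ≡ 3 (mod 8), (2/1219) = -1.
Reciprocity: 23 ≡ 3 and 1219 ≡ 3 (mod 4), so (23/1219) = −(1219/23).
Reduce top mod 23: now compute (0/23).
Top reduces to 0: gcd > 1, so the symbol is 0.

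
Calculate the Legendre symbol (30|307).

-1

Euler's criterion: (30/307) ≡ 30^153 (mod 307).
30^2 ≡ 286 (mod 307)
30^4 ≡ 134 (mod 307)
30^8 ≡ 150 (mod 307)
30^16 ≡ 89 (mod 307)
30^32 ≡ 246 (mod 307)
30^64 ≡ 37 (mod 307)
30^128 ≡ 141 (mod 307)
30^153 = 30^(128+16+8+1) ≡ 306 (mod 307).
Result is 306 ≡ −1, so (30/307) = −1.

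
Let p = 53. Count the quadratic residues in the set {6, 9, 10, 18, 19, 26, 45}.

3

(6/53) = +1 → QR.
(9/53) = +1 → QR.
(10/53) = +1 → QR.
(18/53) = -1 → non-residue.
(19/53) = -1 → non-residue.
(26/53) = -1 → non-residue.
(45/53) = -1 → non-residue.
Total quadratic residues among the 7: 3.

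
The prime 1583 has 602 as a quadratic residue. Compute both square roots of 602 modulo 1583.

304, 1279

Since 1583 ≡ 3 (mod 4), a square root of 602 is 602^((1583+1)/4) = 602^396 mod 1583.
Repeated squaring: 602^2≡1480, 602^4≡1111, 602^8≡1164, 602^16≡1431, 602^32≡942, 602^64≡884, 602^128≡1037, 602^256≡512 (mod 1583).
602^396 = 602^(256+128+8+4) ≡ 1279 (mod 1583).
Check: 1279² = 1635841 ≡ 602 (mod 1583). The two roots are 304 and 1279.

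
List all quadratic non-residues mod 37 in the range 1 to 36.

2, 5, 6, 8, 13, 14, 15, 17, 18, 19, 20, 22, 23, 24, 29, 31, 32, 35

Square k = 1,…,18 (k and 37−k give the same square):
1²=1, 2²=4, 3²=9, 4²=16, 5²=25, 6²=36, 7²≡12, 8²≡27, 9²≡7, 10²≡26, 11²≡10, 12²≡33, 13²≡21, 14²≡11, 15²≡3, 16²≡34, 17²≡30, 18²≡28 (mod 37).
The residues are {1, 3, 4, 7, 9, 10, 11, 12, 16, 21, 25, 26, 27, 28, 30, 33, 34, 36}; the non-residues are the remaining 18 nonzero classes.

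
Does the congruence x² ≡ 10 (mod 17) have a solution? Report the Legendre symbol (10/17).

Pull out 2: since 17 ≡ 1 (mod 8), (2/17) = +1.
Reciprocity: 5 ≡ 1 and 17 ≡ 1 (mod 4), so (5/17) = +(17/5).
Reduce top mod 5: now compute (2/5).
Pull out 2: since 5 ≡ 5 (mod 8), (2/5) = -1.
Reached (1/5) = 1. Collecting the sign flips along the way, the symbol is -1.

-1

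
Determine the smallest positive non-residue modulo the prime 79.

3

(2/79) = +1, so 2 is a residue.
(3/79) = −1, so 3 is the smallest positive non-residue mod 79.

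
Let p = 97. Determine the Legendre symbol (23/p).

Reciprocity: 23 ≡ 3 and 97 ≡ 1 (mod 4), so (23/97) = +(97/23).
Reduce top mod 23: now compute (5/23).
Reciprocity: 5 ≡ 1 and 23 ≡ 3 (mod 4), so (5/23) = +(23/5).
Reduce top mod 5: now compute (3/5).
Reciprocity: 3 ≡ 3 and 5 ≡ 1 (mod 4), so (3/5) = +(5/3).
Reduce top mod 3: now compute (2/3).
Pull out 2: since 3 ≡ 3 (mod 8), (2/3) = -1.
Reached (1/3) = 1. Collecting the sign flips along the way, the symbol is -1.

-1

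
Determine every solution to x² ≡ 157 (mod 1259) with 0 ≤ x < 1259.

Since 1259 ≡ 3 (mod 4), a square root of 157 is 157^((1259+1)/4) = 157^315 mod 1259.
Repeated squaring: 157^2≡728, 157^4≡1204, 157^8≡507, 157^16≡213, 157^32≡45, 157^64≡766, 157^128≡62, 157^256≡67 (mod 1259).
157^315 = 157^(256+32+16+8+2+1) ≡ 741 (mod 1259).
Check: 741² = 549081 ≡ 157 (mod 1259). The two roots are 518 and 741.

518, 741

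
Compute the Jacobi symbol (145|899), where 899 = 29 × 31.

Reciprocity: 145 ≡ 1 and 899 ≡ 3 (mod 4), so (145/899) = +(899/145).
Reduce top mod 145: now compute (29/145).
Reciprocity: 29 ≡ 1 and 145 ≡ 1 (mod 4), so (29/145) = +(145/29).
Reduce top mod 29: now compute (0/29).
Top reduces to 0: gcd > 1, so the symbol is 0.

0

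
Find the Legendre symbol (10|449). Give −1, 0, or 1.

Euler's criterion: (10/449) ≡ 10^224 (mod 449).
10^2 ≡ 100 (mod 449)
10^4 ≡ 122 (mod 449)
10^8 ≡ 67 (mod 449)
10^16 ≡ 448 (mod 449)
10^32 ≡ 1 (mod 449)
10^64 ≡ 1 (mod 449)
10^128 ≡ 1 (mod 449)
10^224 = 10^(128+64+32) ≡ 1 (mod 449).
Result is 1, so (10/449) = 1.

1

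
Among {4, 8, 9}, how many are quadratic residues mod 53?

(4/53) = +1 → QR.
(8/53) = -1 → non-residue.
(9/53) = +1 → QR.
Total quadratic residues among the 3: 2.

2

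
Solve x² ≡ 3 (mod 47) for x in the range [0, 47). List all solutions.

Since 47 ≡ 3 (mod 4), a square root of 3 is 3^((47+1)/4) = 3^12 mod 47.
Repeated squaring: 3^2≡9, 3^4≡34, 3^8≡28 (mod 47).
3^12 = 3^(8+4) ≡ 12 (mod 47).
Check: 12² = 144 ≡ 3 (mod 47). The two roots are 12 and 35.

12, 35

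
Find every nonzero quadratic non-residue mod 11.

2 6 7 8 10

Square k = 1,…,5 (k and 11−k give the same square):
1²=1, 2²=4, 3²=9, 4²≡5, 5²≡3 (mod 11).
The residues are {1, 3, 4, 5, 9}; the non-residues are the remaining 5 nonzero classes.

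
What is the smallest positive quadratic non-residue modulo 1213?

(2/1213) = −1, so 2 is the smallest positive non-residue mod 1213.

2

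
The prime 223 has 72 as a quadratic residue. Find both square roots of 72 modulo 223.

90, 133

Since 223 ≡ 3 (mod 4), a square root of 72 is 72^((223+1)/4) = 72^56 mod 223.
Repeated squaring: 72^2≡55, 72^4≡126, 72^8≡43, 72^16≡65, 72^32≡211 (mod 223).
72^56 = 72^(32+16+8) ≡ 133 (mod 223).
Check: 133² = 17689 ≡ 72 (mod 223). The two roots are 90 and 133.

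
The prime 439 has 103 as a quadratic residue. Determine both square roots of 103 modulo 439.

Since 439 ≡ 3 (mod 4), a square root of 103 is 103^((439+1)/4) = 103^110 mod 439.
Repeated squaring: 103^2≡73, 103^4≡61, 103^8≡209, 103^16≡220, 103^32≡110, 103^64≡247 (mod 439).
103^110 = 103^(64+32+8+4+2) ≡ 144 (mod 439).
Check: 144² = 20736 ≡ 103 (mod 439). The two roots are 144 and 295.

144, 295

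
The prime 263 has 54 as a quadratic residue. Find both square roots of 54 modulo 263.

Since 263 ≡ 3 (mod 4), a square root of 54 is 54^((263+1)/4) = 54^66 mod 263.
Repeated squaring: 54^2≡23, 54^4≡3, 54^8≡9, 54^16≡81, 54^32≡249, 54^64≡196 (mod 263).
54^66 = 54^(64+2) ≡ 37 (mod 263).
Check: 37² = 1369 ≡ 54 (mod 263). The two roots are 37 and 226.

37, 226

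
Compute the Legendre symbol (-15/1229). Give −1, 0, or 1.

First reduce: -15 ≡ 1214 (mod 1229).
Pull out 2: since 1229 ≡ 5 (mod 8), (2/1229) = -1.
Reciprocity: 607 ≡ 3 and 1229 ≡ 1 (mod 4), so (607/1229) = +(1229/607).
Reduce top mod 607: now compute (15/607).
Reciprocity: 15 ≡ 3 and 607 ≡ 3 (mod 4), so (15/607) = −(607/15).
Reduce top mod 15: now compute (7/15).
Reciprocity: 7 ≡ 3 and 15 ≡ 3 (mod 4), so (7/15) = −(15/7).
Reduce top mod 7: now compute (1/7).
Reached (1/7) = 1. Collecting the sign flips along the way, the symbol is -1.

-1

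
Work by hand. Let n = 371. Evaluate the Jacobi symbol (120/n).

-1

Pull out 2^3: since 371 ≡ 3 (mod 8), (2/371) = -1, so (2/371)^3 = -1.
Reciprocity: 15 ≡ 3 and 371 ≡ 3 (mod 4), so (15/371) = −(371/15).
Reduce top mod 15: now compute (11/15).
Reciprocity: 11 ≡ 3 and 15 ≡ 3 (mod 4), so (11/15) = −(15/11).
Reduce top mod 11: now compute (4/11).
Pull out 2^2: since 11 ≡ 3 (mod 8), (2/11) = -1, so (2/11)^2 = +1.
Reached (1/11) = 1. Collecting the sign flips along the way, the symbol is -1.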